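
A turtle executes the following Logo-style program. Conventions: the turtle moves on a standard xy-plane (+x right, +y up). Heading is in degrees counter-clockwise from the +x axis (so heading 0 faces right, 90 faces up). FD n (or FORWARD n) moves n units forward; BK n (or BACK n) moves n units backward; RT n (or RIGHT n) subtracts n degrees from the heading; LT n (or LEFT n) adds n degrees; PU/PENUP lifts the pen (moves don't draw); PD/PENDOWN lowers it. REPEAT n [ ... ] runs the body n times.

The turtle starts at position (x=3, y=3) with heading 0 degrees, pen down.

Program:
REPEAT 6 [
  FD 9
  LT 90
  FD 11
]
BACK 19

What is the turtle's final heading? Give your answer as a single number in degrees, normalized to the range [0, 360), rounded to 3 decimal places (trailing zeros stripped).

Executing turtle program step by step:
Start: pos=(3,3), heading=0, pen down
REPEAT 6 [
  -- iteration 1/6 --
  FD 9: (3,3) -> (12,3) [heading=0, draw]
  LT 90: heading 0 -> 90
  FD 11: (12,3) -> (12,14) [heading=90, draw]
  -- iteration 2/6 --
  FD 9: (12,14) -> (12,23) [heading=90, draw]
  LT 90: heading 90 -> 180
  FD 11: (12,23) -> (1,23) [heading=180, draw]
  -- iteration 3/6 --
  FD 9: (1,23) -> (-8,23) [heading=180, draw]
  LT 90: heading 180 -> 270
  FD 11: (-8,23) -> (-8,12) [heading=270, draw]
  -- iteration 4/6 --
  FD 9: (-8,12) -> (-8,3) [heading=270, draw]
  LT 90: heading 270 -> 0
  FD 11: (-8,3) -> (3,3) [heading=0, draw]
  -- iteration 5/6 --
  FD 9: (3,3) -> (12,3) [heading=0, draw]
  LT 90: heading 0 -> 90
  FD 11: (12,3) -> (12,14) [heading=90, draw]
  -- iteration 6/6 --
  FD 9: (12,14) -> (12,23) [heading=90, draw]
  LT 90: heading 90 -> 180
  FD 11: (12,23) -> (1,23) [heading=180, draw]
]
BK 19: (1,23) -> (20,23) [heading=180, draw]
Final: pos=(20,23), heading=180, 13 segment(s) drawn

Answer: 180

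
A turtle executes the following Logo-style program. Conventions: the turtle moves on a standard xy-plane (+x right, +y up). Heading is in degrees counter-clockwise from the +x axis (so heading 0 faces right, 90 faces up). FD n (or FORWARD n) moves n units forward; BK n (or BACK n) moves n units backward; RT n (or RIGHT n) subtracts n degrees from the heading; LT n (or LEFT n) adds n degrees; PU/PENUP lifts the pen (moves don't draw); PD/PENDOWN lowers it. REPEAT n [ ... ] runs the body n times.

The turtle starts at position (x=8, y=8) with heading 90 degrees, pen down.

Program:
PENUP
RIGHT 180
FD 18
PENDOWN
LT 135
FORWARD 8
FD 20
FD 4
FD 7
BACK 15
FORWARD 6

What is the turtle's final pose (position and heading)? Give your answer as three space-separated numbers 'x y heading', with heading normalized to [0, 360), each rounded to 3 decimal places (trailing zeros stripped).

Executing turtle program step by step:
Start: pos=(8,8), heading=90, pen down
PU: pen up
RT 180: heading 90 -> 270
FD 18: (8,8) -> (8,-10) [heading=270, move]
PD: pen down
LT 135: heading 270 -> 45
FD 8: (8,-10) -> (13.657,-4.343) [heading=45, draw]
FD 20: (13.657,-4.343) -> (27.799,9.799) [heading=45, draw]
FD 4: (27.799,9.799) -> (30.627,12.627) [heading=45, draw]
FD 7: (30.627,12.627) -> (35.577,17.577) [heading=45, draw]
BK 15: (35.577,17.577) -> (24.971,6.971) [heading=45, draw]
FD 6: (24.971,6.971) -> (29.213,11.213) [heading=45, draw]
Final: pos=(29.213,11.213), heading=45, 6 segment(s) drawn

Answer: 29.213 11.213 45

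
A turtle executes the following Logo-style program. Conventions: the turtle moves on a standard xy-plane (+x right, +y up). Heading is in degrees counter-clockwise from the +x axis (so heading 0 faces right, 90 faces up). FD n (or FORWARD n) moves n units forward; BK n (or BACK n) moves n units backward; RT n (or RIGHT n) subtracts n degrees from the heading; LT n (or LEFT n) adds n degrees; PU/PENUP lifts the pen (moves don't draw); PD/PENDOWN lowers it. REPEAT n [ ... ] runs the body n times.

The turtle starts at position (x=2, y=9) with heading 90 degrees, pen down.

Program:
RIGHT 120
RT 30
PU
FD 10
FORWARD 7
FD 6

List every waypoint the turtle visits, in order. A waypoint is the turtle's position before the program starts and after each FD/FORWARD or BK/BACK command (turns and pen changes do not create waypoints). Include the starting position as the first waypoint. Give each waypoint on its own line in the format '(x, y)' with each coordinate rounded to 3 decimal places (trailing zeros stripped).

Executing turtle program step by step:
Start: pos=(2,9), heading=90, pen down
RT 120: heading 90 -> 330
RT 30: heading 330 -> 300
PU: pen up
FD 10: (2,9) -> (7,0.34) [heading=300, move]
FD 7: (7,0.34) -> (10.5,-5.722) [heading=300, move]
FD 6: (10.5,-5.722) -> (13.5,-10.919) [heading=300, move]
Final: pos=(13.5,-10.919), heading=300, 0 segment(s) drawn
Waypoints (4 total):
(2, 9)
(7, 0.34)
(10.5, -5.722)
(13.5, -10.919)

Answer: (2, 9)
(7, 0.34)
(10.5, -5.722)
(13.5, -10.919)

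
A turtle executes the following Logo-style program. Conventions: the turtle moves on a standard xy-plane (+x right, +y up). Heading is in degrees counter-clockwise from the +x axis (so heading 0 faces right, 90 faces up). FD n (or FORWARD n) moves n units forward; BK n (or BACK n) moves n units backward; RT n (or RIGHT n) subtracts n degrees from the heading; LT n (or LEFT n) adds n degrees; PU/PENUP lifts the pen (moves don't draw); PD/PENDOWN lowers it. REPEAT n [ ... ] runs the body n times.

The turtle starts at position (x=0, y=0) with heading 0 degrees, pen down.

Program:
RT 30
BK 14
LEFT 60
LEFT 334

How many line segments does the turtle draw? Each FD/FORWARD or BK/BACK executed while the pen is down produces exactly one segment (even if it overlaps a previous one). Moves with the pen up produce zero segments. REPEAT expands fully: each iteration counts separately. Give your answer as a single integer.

Answer: 1

Derivation:
Executing turtle program step by step:
Start: pos=(0,0), heading=0, pen down
RT 30: heading 0 -> 330
BK 14: (0,0) -> (-12.124,7) [heading=330, draw]
LT 60: heading 330 -> 30
LT 334: heading 30 -> 4
Final: pos=(-12.124,7), heading=4, 1 segment(s) drawn
Segments drawn: 1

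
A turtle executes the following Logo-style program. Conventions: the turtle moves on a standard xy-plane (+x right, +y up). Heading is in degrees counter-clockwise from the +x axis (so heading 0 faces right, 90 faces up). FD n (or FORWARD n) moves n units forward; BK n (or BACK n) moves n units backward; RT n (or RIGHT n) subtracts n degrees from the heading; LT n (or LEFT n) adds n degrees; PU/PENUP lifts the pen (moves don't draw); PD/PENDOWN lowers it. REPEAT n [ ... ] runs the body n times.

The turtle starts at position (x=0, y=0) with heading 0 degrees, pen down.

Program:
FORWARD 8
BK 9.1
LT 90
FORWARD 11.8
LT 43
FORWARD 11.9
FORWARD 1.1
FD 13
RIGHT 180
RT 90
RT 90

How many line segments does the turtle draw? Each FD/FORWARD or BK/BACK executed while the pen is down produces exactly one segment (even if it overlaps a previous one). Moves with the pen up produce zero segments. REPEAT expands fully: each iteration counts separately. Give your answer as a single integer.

Answer: 6

Derivation:
Executing turtle program step by step:
Start: pos=(0,0), heading=0, pen down
FD 8: (0,0) -> (8,0) [heading=0, draw]
BK 9.1: (8,0) -> (-1.1,0) [heading=0, draw]
LT 90: heading 0 -> 90
FD 11.8: (-1.1,0) -> (-1.1,11.8) [heading=90, draw]
LT 43: heading 90 -> 133
FD 11.9: (-1.1,11.8) -> (-9.216,20.503) [heading=133, draw]
FD 1.1: (-9.216,20.503) -> (-9.966,21.308) [heading=133, draw]
FD 13: (-9.966,21.308) -> (-18.832,30.815) [heading=133, draw]
RT 180: heading 133 -> 313
RT 90: heading 313 -> 223
RT 90: heading 223 -> 133
Final: pos=(-18.832,30.815), heading=133, 6 segment(s) drawn
Segments drawn: 6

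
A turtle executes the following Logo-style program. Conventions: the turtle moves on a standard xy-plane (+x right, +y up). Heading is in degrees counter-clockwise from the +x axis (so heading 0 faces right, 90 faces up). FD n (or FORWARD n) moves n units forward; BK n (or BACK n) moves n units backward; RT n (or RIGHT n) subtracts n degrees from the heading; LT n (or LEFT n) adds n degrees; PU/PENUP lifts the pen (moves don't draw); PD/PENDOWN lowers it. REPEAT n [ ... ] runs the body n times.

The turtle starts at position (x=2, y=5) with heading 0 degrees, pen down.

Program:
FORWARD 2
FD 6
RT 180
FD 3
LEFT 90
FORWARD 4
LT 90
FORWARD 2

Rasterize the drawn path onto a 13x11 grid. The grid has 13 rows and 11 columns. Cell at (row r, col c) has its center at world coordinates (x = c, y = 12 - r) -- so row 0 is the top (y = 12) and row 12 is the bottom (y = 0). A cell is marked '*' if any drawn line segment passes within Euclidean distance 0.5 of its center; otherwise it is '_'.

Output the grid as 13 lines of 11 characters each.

Segment 0: (2,5) -> (4,5)
Segment 1: (4,5) -> (10,5)
Segment 2: (10,5) -> (7,5)
Segment 3: (7,5) -> (7,1)
Segment 4: (7,1) -> (9,1)

Answer: ___________
___________
___________
___________
___________
___________
___________
__*********
_______*___
_______*___
_______*___
_______***_
___________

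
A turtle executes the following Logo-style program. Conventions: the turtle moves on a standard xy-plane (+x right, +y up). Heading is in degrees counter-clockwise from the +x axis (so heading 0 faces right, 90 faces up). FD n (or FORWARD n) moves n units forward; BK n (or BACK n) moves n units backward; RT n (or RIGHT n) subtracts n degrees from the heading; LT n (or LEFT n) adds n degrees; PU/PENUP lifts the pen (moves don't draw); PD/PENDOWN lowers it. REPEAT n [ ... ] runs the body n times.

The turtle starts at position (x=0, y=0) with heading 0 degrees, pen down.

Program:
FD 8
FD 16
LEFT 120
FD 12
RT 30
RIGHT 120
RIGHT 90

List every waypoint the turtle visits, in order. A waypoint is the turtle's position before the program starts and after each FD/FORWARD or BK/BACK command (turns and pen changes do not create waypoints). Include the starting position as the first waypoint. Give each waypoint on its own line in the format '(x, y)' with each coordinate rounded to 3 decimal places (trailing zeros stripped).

Answer: (0, 0)
(8, 0)
(24, 0)
(18, 10.392)

Derivation:
Executing turtle program step by step:
Start: pos=(0,0), heading=0, pen down
FD 8: (0,0) -> (8,0) [heading=0, draw]
FD 16: (8,0) -> (24,0) [heading=0, draw]
LT 120: heading 0 -> 120
FD 12: (24,0) -> (18,10.392) [heading=120, draw]
RT 30: heading 120 -> 90
RT 120: heading 90 -> 330
RT 90: heading 330 -> 240
Final: pos=(18,10.392), heading=240, 3 segment(s) drawn
Waypoints (4 total):
(0, 0)
(8, 0)
(24, 0)
(18, 10.392)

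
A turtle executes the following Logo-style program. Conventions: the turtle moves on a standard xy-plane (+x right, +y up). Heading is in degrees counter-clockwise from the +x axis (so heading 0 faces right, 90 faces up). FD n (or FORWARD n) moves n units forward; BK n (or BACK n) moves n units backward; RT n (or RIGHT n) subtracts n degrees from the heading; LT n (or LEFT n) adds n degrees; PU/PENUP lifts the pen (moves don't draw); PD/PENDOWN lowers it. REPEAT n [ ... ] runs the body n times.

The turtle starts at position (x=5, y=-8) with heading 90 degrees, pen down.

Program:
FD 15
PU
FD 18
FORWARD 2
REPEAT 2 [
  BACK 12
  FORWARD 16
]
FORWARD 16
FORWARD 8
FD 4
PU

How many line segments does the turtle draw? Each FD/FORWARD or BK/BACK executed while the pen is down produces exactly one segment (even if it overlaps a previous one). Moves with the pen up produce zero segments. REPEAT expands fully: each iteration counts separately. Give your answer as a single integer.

Executing turtle program step by step:
Start: pos=(5,-8), heading=90, pen down
FD 15: (5,-8) -> (5,7) [heading=90, draw]
PU: pen up
FD 18: (5,7) -> (5,25) [heading=90, move]
FD 2: (5,25) -> (5,27) [heading=90, move]
REPEAT 2 [
  -- iteration 1/2 --
  BK 12: (5,27) -> (5,15) [heading=90, move]
  FD 16: (5,15) -> (5,31) [heading=90, move]
  -- iteration 2/2 --
  BK 12: (5,31) -> (5,19) [heading=90, move]
  FD 16: (5,19) -> (5,35) [heading=90, move]
]
FD 16: (5,35) -> (5,51) [heading=90, move]
FD 8: (5,51) -> (5,59) [heading=90, move]
FD 4: (5,59) -> (5,63) [heading=90, move]
PU: pen up
Final: pos=(5,63), heading=90, 1 segment(s) drawn
Segments drawn: 1

Answer: 1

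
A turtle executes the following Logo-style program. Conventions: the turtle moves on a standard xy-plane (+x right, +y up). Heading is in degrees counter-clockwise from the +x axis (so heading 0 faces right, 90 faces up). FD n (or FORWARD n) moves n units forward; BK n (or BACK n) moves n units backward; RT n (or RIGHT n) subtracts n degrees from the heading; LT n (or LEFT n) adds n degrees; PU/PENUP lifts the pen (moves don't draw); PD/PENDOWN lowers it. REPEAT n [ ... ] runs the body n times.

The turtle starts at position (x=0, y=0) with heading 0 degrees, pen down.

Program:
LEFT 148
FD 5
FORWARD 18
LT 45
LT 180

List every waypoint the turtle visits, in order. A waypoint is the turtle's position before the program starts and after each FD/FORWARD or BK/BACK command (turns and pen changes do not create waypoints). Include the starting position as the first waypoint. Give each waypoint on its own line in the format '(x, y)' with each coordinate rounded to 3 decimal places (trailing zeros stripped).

Executing turtle program step by step:
Start: pos=(0,0), heading=0, pen down
LT 148: heading 0 -> 148
FD 5: (0,0) -> (-4.24,2.65) [heading=148, draw]
FD 18: (-4.24,2.65) -> (-19.505,12.188) [heading=148, draw]
LT 45: heading 148 -> 193
LT 180: heading 193 -> 13
Final: pos=(-19.505,12.188), heading=13, 2 segment(s) drawn
Waypoints (3 total):
(0, 0)
(-4.24, 2.65)
(-19.505, 12.188)

Answer: (0, 0)
(-4.24, 2.65)
(-19.505, 12.188)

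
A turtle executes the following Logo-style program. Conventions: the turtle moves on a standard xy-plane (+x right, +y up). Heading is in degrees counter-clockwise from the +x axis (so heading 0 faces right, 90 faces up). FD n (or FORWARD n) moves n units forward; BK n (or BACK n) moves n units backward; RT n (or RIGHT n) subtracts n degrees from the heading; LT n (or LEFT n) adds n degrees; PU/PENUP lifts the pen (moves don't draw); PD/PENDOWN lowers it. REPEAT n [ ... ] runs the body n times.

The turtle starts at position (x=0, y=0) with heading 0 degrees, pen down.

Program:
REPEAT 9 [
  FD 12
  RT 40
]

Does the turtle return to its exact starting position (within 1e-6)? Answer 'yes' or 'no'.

Executing turtle program step by step:
Start: pos=(0,0), heading=0, pen down
REPEAT 9 [
  -- iteration 1/9 --
  FD 12: (0,0) -> (12,0) [heading=0, draw]
  RT 40: heading 0 -> 320
  -- iteration 2/9 --
  FD 12: (12,0) -> (21.193,-7.713) [heading=320, draw]
  RT 40: heading 320 -> 280
  -- iteration 3/9 --
  FD 12: (21.193,-7.713) -> (23.276,-19.531) [heading=280, draw]
  RT 40: heading 280 -> 240
  -- iteration 4/9 --
  FD 12: (23.276,-19.531) -> (17.276,-29.923) [heading=240, draw]
  RT 40: heading 240 -> 200
  -- iteration 5/9 --
  FD 12: (17.276,-29.923) -> (6,-34.028) [heading=200, draw]
  RT 40: heading 200 -> 160
  -- iteration 6/9 --
  FD 12: (6,-34.028) -> (-5.276,-29.923) [heading=160, draw]
  RT 40: heading 160 -> 120
  -- iteration 7/9 --
  FD 12: (-5.276,-29.923) -> (-11.276,-19.531) [heading=120, draw]
  RT 40: heading 120 -> 80
  -- iteration 8/9 --
  FD 12: (-11.276,-19.531) -> (-9.193,-7.713) [heading=80, draw]
  RT 40: heading 80 -> 40
  -- iteration 9/9 --
  FD 12: (-9.193,-7.713) -> (0,0) [heading=40, draw]
  RT 40: heading 40 -> 0
]
Final: pos=(0,0), heading=0, 9 segment(s) drawn

Start position: (0, 0)
Final position: (0, 0)
Distance = 0; < 1e-6 -> CLOSED

Answer: yes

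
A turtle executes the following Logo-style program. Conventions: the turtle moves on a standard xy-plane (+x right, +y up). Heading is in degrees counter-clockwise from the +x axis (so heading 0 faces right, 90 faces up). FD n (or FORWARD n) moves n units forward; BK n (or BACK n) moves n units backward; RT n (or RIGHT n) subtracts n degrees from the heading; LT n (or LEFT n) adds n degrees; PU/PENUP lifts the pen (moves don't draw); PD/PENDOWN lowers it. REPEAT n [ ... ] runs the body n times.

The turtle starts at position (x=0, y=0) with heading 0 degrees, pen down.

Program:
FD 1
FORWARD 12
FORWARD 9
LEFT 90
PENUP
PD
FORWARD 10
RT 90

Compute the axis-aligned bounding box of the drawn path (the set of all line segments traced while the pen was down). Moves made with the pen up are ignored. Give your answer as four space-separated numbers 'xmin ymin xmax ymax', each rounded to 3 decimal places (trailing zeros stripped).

Answer: 0 0 22 10

Derivation:
Executing turtle program step by step:
Start: pos=(0,0), heading=0, pen down
FD 1: (0,0) -> (1,0) [heading=0, draw]
FD 12: (1,0) -> (13,0) [heading=0, draw]
FD 9: (13,0) -> (22,0) [heading=0, draw]
LT 90: heading 0 -> 90
PU: pen up
PD: pen down
FD 10: (22,0) -> (22,10) [heading=90, draw]
RT 90: heading 90 -> 0
Final: pos=(22,10), heading=0, 4 segment(s) drawn

Segment endpoints: x in {0, 1, 13, 22}, y in {0, 10}
xmin=0, ymin=0, xmax=22, ymax=10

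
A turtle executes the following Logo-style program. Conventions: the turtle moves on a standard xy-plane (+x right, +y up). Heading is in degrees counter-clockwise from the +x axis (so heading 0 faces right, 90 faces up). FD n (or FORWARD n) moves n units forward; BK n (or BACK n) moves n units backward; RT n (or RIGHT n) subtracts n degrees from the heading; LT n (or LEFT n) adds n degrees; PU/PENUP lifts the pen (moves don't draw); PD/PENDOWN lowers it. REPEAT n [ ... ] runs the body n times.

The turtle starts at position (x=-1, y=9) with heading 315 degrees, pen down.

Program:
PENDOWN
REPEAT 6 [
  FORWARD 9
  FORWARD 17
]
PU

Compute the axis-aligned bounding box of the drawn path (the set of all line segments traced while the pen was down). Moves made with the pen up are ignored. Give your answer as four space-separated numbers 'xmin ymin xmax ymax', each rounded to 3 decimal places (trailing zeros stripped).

Answer: -1 -101.309 109.309 9

Derivation:
Executing turtle program step by step:
Start: pos=(-1,9), heading=315, pen down
PD: pen down
REPEAT 6 [
  -- iteration 1/6 --
  FD 9: (-1,9) -> (5.364,2.636) [heading=315, draw]
  FD 17: (5.364,2.636) -> (17.385,-9.385) [heading=315, draw]
  -- iteration 2/6 --
  FD 9: (17.385,-9.385) -> (23.749,-15.749) [heading=315, draw]
  FD 17: (23.749,-15.749) -> (35.77,-27.77) [heading=315, draw]
  -- iteration 3/6 --
  FD 9: (35.77,-27.77) -> (42.134,-34.134) [heading=315, draw]
  FD 17: (42.134,-34.134) -> (54.154,-46.154) [heading=315, draw]
  -- iteration 4/6 --
  FD 9: (54.154,-46.154) -> (60.518,-52.518) [heading=315, draw]
  FD 17: (60.518,-52.518) -> (72.539,-64.539) [heading=315, draw]
  -- iteration 5/6 --
  FD 9: (72.539,-64.539) -> (78.903,-70.903) [heading=315, draw]
  FD 17: (78.903,-70.903) -> (90.924,-82.924) [heading=315, draw]
  -- iteration 6/6 --
  FD 9: (90.924,-82.924) -> (97.288,-89.288) [heading=315, draw]
  FD 17: (97.288,-89.288) -> (109.309,-101.309) [heading=315, draw]
]
PU: pen up
Final: pos=(109.309,-101.309), heading=315, 12 segment(s) drawn

Segment endpoints: x in {-1, 5.364, 17.385, 23.749, 35.77, 42.134, 54.154, 60.518, 72.539, 78.903, 90.924, 97.288, 109.309}, y in {-101.309, -89.288, -82.924, -70.903, -64.539, -52.518, -46.154, -34.134, -27.77, -15.749, -9.385, 2.636, 9}
xmin=-1, ymin=-101.309, xmax=109.309, ymax=9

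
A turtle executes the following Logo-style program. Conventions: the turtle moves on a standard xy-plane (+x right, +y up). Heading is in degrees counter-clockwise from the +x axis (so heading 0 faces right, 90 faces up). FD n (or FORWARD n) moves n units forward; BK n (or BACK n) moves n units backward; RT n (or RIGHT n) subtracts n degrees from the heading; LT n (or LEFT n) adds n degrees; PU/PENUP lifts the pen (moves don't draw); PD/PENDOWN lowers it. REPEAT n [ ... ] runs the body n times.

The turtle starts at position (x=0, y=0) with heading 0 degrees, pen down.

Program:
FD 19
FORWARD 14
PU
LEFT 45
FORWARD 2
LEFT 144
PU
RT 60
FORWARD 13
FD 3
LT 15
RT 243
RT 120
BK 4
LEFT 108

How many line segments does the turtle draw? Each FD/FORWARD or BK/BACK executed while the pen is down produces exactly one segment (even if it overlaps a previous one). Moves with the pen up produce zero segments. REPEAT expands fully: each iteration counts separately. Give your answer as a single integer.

Executing turtle program step by step:
Start: pos=(0,0), heading=0, pen down
FD 19: (0,0) -> (19,0) [heading=0, draw]
FD 14: (19,0) -> (33,0) [heading=0, draw]
PU: pen up
LT 45: heading 0 -> 45
FD 2: (33,0) -> (34.414,1.414) [heading=45, move]
LT 144: heading 45 -> 189
PU: pen up
RT 60: heading 189 -> 129
FD 13: (34.414,1.414) -> (26.233,11.517) [heading=129, move]
FD 3: (26.233,11.517) -> (24.345,13.849) [heading=129, move]
LT 15: heading 129 -> 144
RT 243: heading 144 -> 261
RT 120: heading 261 -> 141
BK 4: (24.345,13.849) -> (27.454,11.331) [heading=141, move]
LT 108: heading 141 -> 249
Final: pos=(27.454,11.331), heading=249, 2 segment(s) drawn
Segments drawn: 2

Answer: 2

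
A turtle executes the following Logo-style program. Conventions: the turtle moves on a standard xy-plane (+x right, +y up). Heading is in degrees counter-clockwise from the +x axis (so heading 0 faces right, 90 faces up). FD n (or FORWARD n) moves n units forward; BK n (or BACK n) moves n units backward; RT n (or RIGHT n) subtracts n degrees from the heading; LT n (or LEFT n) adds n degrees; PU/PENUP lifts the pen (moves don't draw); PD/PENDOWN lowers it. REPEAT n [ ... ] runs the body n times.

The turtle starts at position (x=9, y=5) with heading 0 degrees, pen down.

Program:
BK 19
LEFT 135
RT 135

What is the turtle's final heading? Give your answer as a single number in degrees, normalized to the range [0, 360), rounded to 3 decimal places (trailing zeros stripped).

Answer: 0

Derivation:
Executing turtle program step by step:
Start: pos=(9,5), heading=0, pen down
BK 19: (9,5) -> (-10,5) [heading=0, draw]
LT 135: heading 0 -> 135
RT 135: heading 135 -> 0
Final: pos=(-10,5), heading=0, 1 segment(s) drawn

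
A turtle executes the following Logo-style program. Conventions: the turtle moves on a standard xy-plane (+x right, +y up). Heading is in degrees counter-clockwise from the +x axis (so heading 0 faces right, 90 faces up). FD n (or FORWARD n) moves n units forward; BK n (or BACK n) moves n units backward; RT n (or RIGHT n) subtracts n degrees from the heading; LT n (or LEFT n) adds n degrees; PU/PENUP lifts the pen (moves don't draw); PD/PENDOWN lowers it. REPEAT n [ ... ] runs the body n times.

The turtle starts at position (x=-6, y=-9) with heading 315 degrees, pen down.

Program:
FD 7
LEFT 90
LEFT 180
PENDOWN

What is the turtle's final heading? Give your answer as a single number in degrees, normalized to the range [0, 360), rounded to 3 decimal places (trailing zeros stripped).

Answer: 225

Derivation:
Executing turtle program step by step:
Start: pos=(-6,-9), heading=315, pen down
FD 7: (-6,-9) -> (-1.05,-13.95) [heading=315, draw]
LT 90: heading 315 -> 45
LT 180: heading 45 -> 225
PD: pen down
Final: pos=(-1.05,-13.95), heading=225, 1 segment(s) drawn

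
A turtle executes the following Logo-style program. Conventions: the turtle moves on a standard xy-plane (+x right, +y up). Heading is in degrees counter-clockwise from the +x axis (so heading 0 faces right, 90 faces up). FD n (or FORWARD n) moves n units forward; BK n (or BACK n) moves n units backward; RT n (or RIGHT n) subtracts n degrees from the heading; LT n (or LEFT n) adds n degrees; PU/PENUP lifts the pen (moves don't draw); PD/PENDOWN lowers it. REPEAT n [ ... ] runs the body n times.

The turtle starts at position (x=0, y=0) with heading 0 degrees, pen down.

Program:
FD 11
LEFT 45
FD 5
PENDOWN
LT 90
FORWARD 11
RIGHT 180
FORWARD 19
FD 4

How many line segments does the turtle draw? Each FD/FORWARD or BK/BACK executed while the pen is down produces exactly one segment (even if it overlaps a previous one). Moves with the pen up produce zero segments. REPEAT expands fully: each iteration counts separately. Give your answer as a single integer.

Executing turtle program step by step:
Start: pos=(0,0), heading=0, pen down
FD 11: (0,0) -> (11,0) [heading=0, draw]
LT 45: heading 0 -> 45
FD 5: (11,0) -> (14.536,3.536) [heading=45, draw]
PD: pen down
LT 90: heading 45 -> 135
FD 11: (14.536,3.536) -> (6.757,11.314) [heading=135, draw]
RT 180: heading 135 -> 315
FD 19: (6.757,11.314) -> (20.192,-2.121) [heading=315, draw]
FD 4: (20.192,-2.121) -> (23.021,-4.95) [heading=315, draw]
Final: pos=(23.021,-4.95), heading=315, 5 segment(s) drawn
Segments drawn: 5

Answer: 5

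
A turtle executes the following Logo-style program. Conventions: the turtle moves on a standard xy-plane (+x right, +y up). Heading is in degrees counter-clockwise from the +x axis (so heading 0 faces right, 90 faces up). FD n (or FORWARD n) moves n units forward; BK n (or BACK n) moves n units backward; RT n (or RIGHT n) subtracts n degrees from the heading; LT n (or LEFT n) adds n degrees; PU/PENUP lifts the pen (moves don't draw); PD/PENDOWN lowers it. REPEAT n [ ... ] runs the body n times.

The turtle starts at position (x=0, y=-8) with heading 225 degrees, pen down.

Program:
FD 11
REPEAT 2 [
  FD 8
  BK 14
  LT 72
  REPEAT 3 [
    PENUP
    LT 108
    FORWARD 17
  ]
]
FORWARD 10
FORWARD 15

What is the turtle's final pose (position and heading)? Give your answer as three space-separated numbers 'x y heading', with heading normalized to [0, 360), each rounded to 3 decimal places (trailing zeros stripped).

Answer: -3.446 -25.952 297

Derivation:
Executing turtle program step by step:
Start: pos=(0,-8), heading=225, pen down
FD 11: (0,-8) -> (-7.778,-15.778) [heading=225, draw]
REPEAT 2 [
  -- iteration 1/2 --
  FD 8: (-7.778,-15.778) -> (-13.435,-21.435) [heading=225, draw]
  BK 14: (-13.435,-21.435) -> (-3.536,-11.536) [heading=225, draw]
  LT 72: heading 225 -> 297
  REPEAT 3 [
    -- iteration 1/3 --
    PU: pen up
    LT 108: heading 297 -> 45
    FD 17: (-3.536,-11.536) -> (8.485,0.485) [heading=45, move]
    -- iteration 2/3 --
    PU: pen up
    LT 108: heading 45 -> 153
    FD 17: (8.485,0.485) -> (-6.662,8.203) [heading=153, move]
    -- iteration 3/3 --
    PU: pen up
    LT 108: heading 153 -> 261
    FD 17: (-6.662,8.203) -> (-9.321,-8.588) [heading=261, move]
  ]
  -- iteration 2/2 --
  FD 8: (-9.321,-8.588) -> (-10.573,-16.489) [heading=261, move]
  BK 14: (-10.573,-16.489) -> (-8.383,-2.661) [heading=261, move]
  LT 72: heading 261 -> 333
  REPEAT 3 [
    -- iteration 1/3 --
    PU: pen up
    LT 108: heading 333 -> 81
    FD 17: (-8.383,-2.661) -> (-5.723,14.129) [heading=81, move]
    -- iteration 2/3 --
    PU: pen up
    LT 108: heading 81 -> 189
    FD 17: (-5.723,14.129) -> (-22.514,11.47) [heading=189, move]
    -- iteration 3/3 --
    PU: pen up
    LT 108: heading 189 -> 297
    FD 17: (-22.514,11.47) -> (-14.796,-3.677) [heading=297, move]
  ]
]
FD 10: (-14.796,-3.677) -> (-10.256,-12.587) [heading=297, move]
FD 15: (-10.256,-12.587) -> (-3.446,-25.952) [heading=297, move]
Final: pos=(-3.446,-25.952), heading=297, 3 segment(s) drawn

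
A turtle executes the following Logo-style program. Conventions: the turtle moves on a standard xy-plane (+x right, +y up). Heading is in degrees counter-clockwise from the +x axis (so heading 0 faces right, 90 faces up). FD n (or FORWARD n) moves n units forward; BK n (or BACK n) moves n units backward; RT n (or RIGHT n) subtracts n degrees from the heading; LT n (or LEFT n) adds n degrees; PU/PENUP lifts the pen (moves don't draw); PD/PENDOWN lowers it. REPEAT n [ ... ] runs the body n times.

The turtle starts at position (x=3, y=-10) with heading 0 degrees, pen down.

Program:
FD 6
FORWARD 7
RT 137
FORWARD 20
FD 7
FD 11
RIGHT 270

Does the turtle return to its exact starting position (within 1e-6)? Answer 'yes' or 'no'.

Executing turtle program step by step:
Start: pos=(3,-10), heading=0, pen down
FD 6: (3,-10) -> (9,-10) [heading=0, draw]
FD 7: (9,-10) -> (16,-10) [heading=0, draw]
RT 137: heading 0 -> 223
FD 20: (16,-10) -> (1.373,-23.64) [heading=223, draw]
FD 7: (1.373,-23.64) -> (-3.747,-28.414) [heading=223, draw]
FD 11: (-3.747,-28.414) -> (-11.791,-35.916) [heading=223, draw]
RT 270: heading 223 -> 313
Final: pos=(-11.791,-35.916), heading=313, 5 segment(s) drawn

Start position: (3, -10)
Final position: (-11.791, -35.916)
Distance = 29.84; >= 1e-6 -> NOT closed

Answer: no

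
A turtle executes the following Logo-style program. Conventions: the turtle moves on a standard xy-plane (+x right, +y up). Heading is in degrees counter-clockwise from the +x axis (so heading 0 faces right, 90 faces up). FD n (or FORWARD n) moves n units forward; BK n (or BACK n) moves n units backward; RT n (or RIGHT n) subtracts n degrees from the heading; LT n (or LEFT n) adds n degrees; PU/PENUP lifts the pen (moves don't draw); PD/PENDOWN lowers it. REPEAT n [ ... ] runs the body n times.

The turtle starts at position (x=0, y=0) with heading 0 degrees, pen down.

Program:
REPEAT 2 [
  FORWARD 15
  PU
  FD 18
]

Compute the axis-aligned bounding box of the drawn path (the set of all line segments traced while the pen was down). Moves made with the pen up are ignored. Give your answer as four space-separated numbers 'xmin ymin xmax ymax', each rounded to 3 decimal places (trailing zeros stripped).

Executing turtle program step by step:
Start: pos=(0,0), heading=0, pen down
REPEAT 2 [
  -- iteration 1/2 --
  FD 15: (0,0) -> (15,0) [heading=0, draw]
  PU: pen up
  FD 18: (15,0) -> (33,0) [heading=0, move]
  -- iteration 2/2 --
  FD 15: (33,0) -> (48,0) [heading=0, move]
  PU: pen up
  FD 18: (48,0) -> (66,0) [heading=0, move]
]
Final: pos=(66,0), heading=0, 1 segment(s) drawn

Segment endpoints: x in {0, 15}, y in {0}
xmin=0, ymin=0, xmax=15, ymax=0

Answer: 0 0 15 0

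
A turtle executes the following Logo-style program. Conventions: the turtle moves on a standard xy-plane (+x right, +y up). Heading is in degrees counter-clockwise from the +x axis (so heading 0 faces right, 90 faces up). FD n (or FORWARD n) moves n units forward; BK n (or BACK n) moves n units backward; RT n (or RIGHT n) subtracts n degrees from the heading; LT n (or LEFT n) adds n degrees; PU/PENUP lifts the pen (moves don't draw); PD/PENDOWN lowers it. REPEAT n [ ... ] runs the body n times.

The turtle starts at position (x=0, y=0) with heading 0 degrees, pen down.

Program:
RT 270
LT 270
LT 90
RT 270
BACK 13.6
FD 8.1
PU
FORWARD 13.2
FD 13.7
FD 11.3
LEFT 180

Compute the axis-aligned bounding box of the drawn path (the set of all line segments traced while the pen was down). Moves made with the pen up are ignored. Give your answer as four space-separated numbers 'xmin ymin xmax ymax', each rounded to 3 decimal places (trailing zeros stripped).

Executing turtle program step by step:
Start: pos=(0,0), heading=0, pen down
RT 270: heading 0 -> 90
LT 270: heading 90 -> 0
LT 90: heading 0 -> 90
RT 270: heading 90 -> 180
BK 13.6: (0,0) -> (13.6,0) [heading=180, draw]
FD 8.1: (13.6,0) -> (5.5,0) [heading=180, draw]
PU: pen up
FD 13.2: (5.5,0) -> (-7.7,0) [heading=180, move]
FD 13.7: (-7.7,0) -> (-21.4,0) [heading=180, move]
FD 11.3: (-21.4,0) -> (-32.7,0) [heading=180, move]
LT 180: heading 180 -> 0
Final: pos=(-32.7,0), heading=0, 2 segment(s) drawn

Segment endpoints: x in {0, 5.5, 13.6}, y in {0, 0, 0}
xmin=0, ymin=0, xmax=13.6, ymax=0

Answer: 0 0 13.6 0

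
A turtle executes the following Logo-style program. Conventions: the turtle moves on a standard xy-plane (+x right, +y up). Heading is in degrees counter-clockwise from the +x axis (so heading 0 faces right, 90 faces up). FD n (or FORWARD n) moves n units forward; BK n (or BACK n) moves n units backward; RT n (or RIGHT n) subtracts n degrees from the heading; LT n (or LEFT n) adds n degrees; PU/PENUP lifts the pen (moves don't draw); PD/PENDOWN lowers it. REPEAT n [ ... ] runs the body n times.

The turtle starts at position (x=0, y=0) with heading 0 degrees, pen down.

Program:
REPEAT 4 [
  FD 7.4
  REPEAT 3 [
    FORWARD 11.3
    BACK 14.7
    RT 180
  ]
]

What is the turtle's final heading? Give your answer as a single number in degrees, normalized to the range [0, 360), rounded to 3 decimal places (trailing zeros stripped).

Answer: 0

Derivation:
Executing turtle program step by step:
Start: pos=(0,0), heading=0, pen down
REPEAT 4 [
  -- iteration 1/4 --
  FD 7.4: (0,0) -> (7.4,0) [heading=0, draw]
  REPEAT 3 [
    -- iteration 1/3 --
    FD 11.3: (7.4,0) -> (18.7,0) [heading=0, draw]
    BK 14.7: (18.7,0) -> (4,0) [heading=0, draw]
    RT 180: heading 0 -> 180
    -- iteration 2/3 --
    FD 11.3: (4,0) -> (-7.3,0) [heading=180, draw]
    BK 14.7: (-7.3,0) -> (7.4,0) [heading=180, draw]
    RT 180: heading 180 -> 0
    -- iteration 3/3 --
    FD 11.3: (7.4,0) -> (18.7,0) [heading=0, draw]
    BK 14.7: (18.7,0) -> (4,0) [heading=0, draw]
    RT 180: heading 0 -> 180
  ]
  -- iteration 2/4 --
  FD 7.4: (4,0) -> (-3.4,0) [heading=180, draw]
  REPEAT 3 [
    -- iteration 1/3 --
    FD 11.3: (-3.4,0) -> (-14.7,0) [heading=180, draw]
    BK 14.7: (-14.7,0) -> (0,0) [heading=180, draw]
    RT 180: heading 180 -> 0
    -- iteration 2/3 --
    FD 11.3: (0,0) -> (11.3,0) [heading=0, draw]
    BK 14.7: (11.3,0) -> (-3.4,0) [heading=0, draw]
    RT 180: heading 0 -> 180
    -- iteration 3/3 --
    FD 11.3: (-3.4,0) -> (-14.7,0) [heading=180, draw]
    BK 14.7: (-14.7,0) -> (0,0) [heading=180, draw]
    RT 180: heading 180 -> 0
  ]
  -- iteration 3/4 --
  FD 7.4: (0,0) -> (7.4,0) [heading=0, draw]
  REPEAT 3 [
    -- iteration 1/3 --
    FD 11.3: (7.4,0) -> (18.7,0) [heading=0, draw]
    BK 14.7: (18.7,0) -> (4,0) [heading=0, draw]
    RT 180: heading 0 -> 180
    -- iteration 2/3 --
    FD 11.3: (4,0) -> (-7.3,0) [heading=180, draw]
    BK 14.7: (-7.3,0) -> (7.4,0) [heading=180, draw]
    RT 180: heading 180 -> 0
    -- iteration 3/3 --
    FD 11.3: (7.4,0) -> (18.7,0) [heading=0, draw]
    BK 14.7: (18.7,0) -> (4,0) [heading=0, draw]
    RT 180: heading 0 -> 180
  ]
  -- iteration 4/4 --
  FD 7.4: (4,0) -> (-3.4,0) [heading=180, draw]
  REPEAT 3 [
    -- iteration 1/3 --
    FD 11.3: (-3.4,0) -> (-14.7,0) [heading=180, draw]
    BK 14.7: (-14.7,0) -> (0,0) [heading=180, draw]
    RT 180: heading 180 -> 0
    -- iteration 2/3 --
    FD 11.3: (0,0) -> (11.3,0) [heading=0, draw]
    BK 14.7: (11.3,0) -> (-3.4,0) [heading=0, draw]
    RT 180: heading 0 -> 180
    -- iteration 3/3 --
    FD 11.3: (-3.4,0) -> (-14.7,0) [heading=180, draw]
    BK 14.7: (-14.7,0) -> (0,0) [heading=180, draw]
    RT 180: heading 180 -> 0
  ]
]
Final: pos=(0,0), heading=0, 28 segment(s) drawn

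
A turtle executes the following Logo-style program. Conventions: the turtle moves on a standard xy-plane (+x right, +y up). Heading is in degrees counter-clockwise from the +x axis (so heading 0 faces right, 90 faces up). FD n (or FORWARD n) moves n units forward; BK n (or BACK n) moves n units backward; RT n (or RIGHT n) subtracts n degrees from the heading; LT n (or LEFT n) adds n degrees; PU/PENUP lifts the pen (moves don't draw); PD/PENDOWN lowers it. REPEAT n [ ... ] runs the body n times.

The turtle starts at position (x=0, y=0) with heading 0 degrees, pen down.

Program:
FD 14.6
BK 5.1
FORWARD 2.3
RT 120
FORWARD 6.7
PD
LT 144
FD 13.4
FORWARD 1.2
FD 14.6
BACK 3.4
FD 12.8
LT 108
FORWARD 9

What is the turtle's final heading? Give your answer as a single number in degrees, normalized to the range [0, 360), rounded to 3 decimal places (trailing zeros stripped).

Answer: 132

Derivation:
Executing turtle program step by step:
Start: pos=(0,0), heading=0, pen down
FD 14.6: (0,0) -> (14.6,0) [heading=0, draw]
BK 5.1: (14.6,0) -> (9.5,0) [heading=0, draw]
FD 2.3: (9.5,0) -> (11.8,0) [heading=0, draw]
RT 120: heading 0 -> 240
FD 6.7: (11.8,0) -> (8.45,-5.802) [heading=240, draw]
PD: pen down
LT 144: heading 240 -> 24
FD 13.4: (8.45,-5.802) -> (20.692,-0.352) [heading=24, draw]
FD 1.2: (20.692,-0.352) -> (21.788,0.136) [heading=24, draw]
FD 14.6: (21.788,0.136) -> (35.126,6.074) [heading=24, draw]
BK 3.4: (35.126,6.074) -> (32.019,4.691) [heading=24, draw]
FD 12.8: (32.019,4.691) -> (43.713,9.898) [heading=24, draw]
LT 108: heading 24 -> 132
FD 9: (43.713,9.898) -> (37.691,16.586) [heading=132, draw]
Final: pos=(37.691,16.586), heading=132, 10 segment(s) drawn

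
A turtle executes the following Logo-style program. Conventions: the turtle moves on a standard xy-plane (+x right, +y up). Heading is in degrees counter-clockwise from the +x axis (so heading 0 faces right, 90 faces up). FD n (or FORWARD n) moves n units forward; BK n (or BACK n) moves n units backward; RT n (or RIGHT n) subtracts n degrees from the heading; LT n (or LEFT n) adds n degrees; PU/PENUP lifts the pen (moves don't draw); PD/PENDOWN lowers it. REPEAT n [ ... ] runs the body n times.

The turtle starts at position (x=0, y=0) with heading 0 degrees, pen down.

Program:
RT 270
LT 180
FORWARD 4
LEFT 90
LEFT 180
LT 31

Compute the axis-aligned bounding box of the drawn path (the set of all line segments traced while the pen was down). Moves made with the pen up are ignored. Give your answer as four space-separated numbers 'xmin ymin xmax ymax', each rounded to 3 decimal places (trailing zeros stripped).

Answer: 0 -4 0 0

Derivation:
Executing turtle program step by step:
Start: pos=(0,0), heading=0, pen down
RT 270: heading 0 -> 90
LT 180: heading 90 -> 270
FD 4: (0,0) -> (0,-4) [heading=270, draw]
LT 90: heading 270 -> 0
LT 180: heading 0 -> 180
LT 31: heading 180 -> 211
Final: pos=(0,-4), heading=211, 1 segment(s) drawn

Segment endpoints: x in {0, 0}, y in {-4, 0}
xmin=0, ymin=-4, xmax=0, ymax=0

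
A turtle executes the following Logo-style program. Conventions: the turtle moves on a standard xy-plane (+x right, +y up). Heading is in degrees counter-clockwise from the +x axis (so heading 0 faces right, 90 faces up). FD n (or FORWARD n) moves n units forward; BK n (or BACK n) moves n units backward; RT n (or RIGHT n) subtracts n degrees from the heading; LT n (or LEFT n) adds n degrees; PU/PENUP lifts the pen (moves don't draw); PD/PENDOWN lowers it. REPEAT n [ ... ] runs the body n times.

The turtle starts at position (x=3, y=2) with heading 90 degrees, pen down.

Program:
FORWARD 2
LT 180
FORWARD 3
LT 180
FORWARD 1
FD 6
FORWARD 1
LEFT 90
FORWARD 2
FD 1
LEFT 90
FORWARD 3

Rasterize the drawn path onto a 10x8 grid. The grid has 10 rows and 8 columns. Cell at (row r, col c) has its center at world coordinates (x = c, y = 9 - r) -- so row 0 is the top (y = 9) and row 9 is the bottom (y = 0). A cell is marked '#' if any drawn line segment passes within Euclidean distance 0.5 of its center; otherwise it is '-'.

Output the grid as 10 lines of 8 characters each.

Segment 0: (3,2) -> (3,4)
Segment 1: (3,4) -> (3,1)
Segment 2: (3,1) -> (3,2)
Segment 3: (3,2) -> (3,8)
Segment 4: (3,8) -> (3,9)
Segment 5: (3,9) -> (1,9)
Segment 6: (1,9) -> (0,9)
Segment 7: (0,9) -> (0,6)

Answer: ####----
#--#----
#--#----
#--#----
---#----
---#----
---#----
---#----
---#----
--------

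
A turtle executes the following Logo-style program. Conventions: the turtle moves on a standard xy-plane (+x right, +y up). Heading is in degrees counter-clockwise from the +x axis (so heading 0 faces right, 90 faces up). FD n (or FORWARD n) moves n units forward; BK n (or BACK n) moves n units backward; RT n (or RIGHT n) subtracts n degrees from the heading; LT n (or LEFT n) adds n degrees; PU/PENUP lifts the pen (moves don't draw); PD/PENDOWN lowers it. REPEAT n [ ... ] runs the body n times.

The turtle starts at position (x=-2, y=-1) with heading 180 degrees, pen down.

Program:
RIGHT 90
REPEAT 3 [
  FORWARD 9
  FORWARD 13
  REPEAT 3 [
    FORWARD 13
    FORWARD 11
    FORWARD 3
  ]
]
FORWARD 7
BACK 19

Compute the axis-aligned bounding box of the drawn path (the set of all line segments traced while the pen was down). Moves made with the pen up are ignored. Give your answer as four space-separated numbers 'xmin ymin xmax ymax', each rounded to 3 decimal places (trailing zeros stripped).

Answer: -2 -1 -2 315

Derivation:
Executing turtle program step by step:
Start: pos=(-2,-1), heading=180, pen down
RT 90: heading 180 -> 90
REPEAT 3 [
  -- iteration 1/3 --
  FD 9: (-2,-1) -> (-2,8) [heading=90, draw]
  FD 13: (-2,8) -> (-2,21) [heading=90, draw]
  REPEAT 3 [
    -- iteration 1/3 --
    FD 13: (-2,21) -> (-2,34) [heading=90, draw]
    FD 11: (-2,34) -> (-2,45) [heading=90, draw]
    FD 3: (-2,45) -> (-2,48) [heading=90, draw]
    -- iteration 2/3 --
    FD 13: (-2,48) -> (-2,61) [heading=90, draw]
    FD 11: (-2,61) -> (-2,72) [heading=90, draw]
    FD 3: (-2,72) -> (-2,75) [heading=90, draw]
    -- iteration 3/3 --
    FD 13: (-2,75) -> (-2,88) [heading=90, draw]
    FD 11: (-2,88) -> (-2,99) [heading=90, draw]
    FD 3: (-2,99) -> (-2,102) [heading=90, draw]
  ]
  -- iteration 2/3 --
  FD 9: (-2,102) -> (-2,111) [heading=90, draw]
  FD 13: (-2,111) -> (-2,124) [heading=90, draw]
  REPEAT 3 [
    -- iteration 1/3 --
    FD 13: (-2,124) -> (-2,137) [heading=90, draw]
    FD 11: (-2,137) -> (-2,148) [heading=90, draw]
    FD 3: (-2,148) -> (-2,151) [heading=90, draw]
    -- iteration 2/3 --
    FD 13: (-2,151) -> (-2,164) [heading=90, draw]
    FD 11: (-2,164) -> (-2,175) [heading=90, draw]
    FD 3: (-2,175) -> (-2,178) [heading=90, draw]
    -- iteration 3/3 --
    FD 13: (-2,178) -> (-2,191) [heading=90, draw]
    FD 11: (-2,191) -> (-2,202) [heading=90, draw]
    FD 3: (-2,202) -> (-2,205) [heading=90, draw]
  ]
  -- iteration 3/3 --
  FD 9: (-2,205) -> (-2,214) [heading=90, draw]
  FD 13: (-2,214) -> (-2,227) [heading=90, draw]
  REPEAT 3 [
    -- iteration 1/3 --
    FD 13: (-2,227) -> (-2,240) [heading=90, draw]
    FD 11: (-2,240) -> (-2,251) [heading=90, draw]
    FD 3: (-2,251) -> (-2,254) [heading=90, draw]
    -- iteration 2/3 --
    FD 13: (-2,254) -> (-2,267) [heading=90, draw]
    FD 11: (-2,267) -> (-2,278) [heading=90, draw]
    FD 3: (-2,278) -> (-2,281) [heading=90, draw]
    -- iteration 3/3 --
    FD 13: (-2,281) -> (-2,294) [heading=90, draw]
    FD 11: (-2,294) -> (-2,305) [heading=90, draw]
    FD 3: (-2,305) -> (-2,308) [heading=90, draw]
  ]
]
FD 7: (-2,308) -> (-2,315) [heading=90, draw]
BK 19: (-2,315) -> (-2,296) [heading=90, draw]
Final: pos=(-2,296), heading=90, 35 segment(s) drawn

Segment endpoints: x in {-2, -2, -2, -2, -2, -2, -2, -2, -2, -2, -2, -2, -2, -2, -2, -2, -2, -2, -2, -2, -2, -2, -2, -2, -2, -2, -2, -2, -2, -2, -2, -2, -2, -2, -2, -2}, y in {-1, 8, 21, 34, 45, 48, 61, 72, 75, 88, 99, 102, 111, 124, 137, 148, 151, 164, 175, 178, 191, 202, 205, 214, 227, 240, 251, 254, 267, 278, 281, 294, 296, 305, 308, 315}
xmin=-2, ymin=-1, xmax=-2, ymax=315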